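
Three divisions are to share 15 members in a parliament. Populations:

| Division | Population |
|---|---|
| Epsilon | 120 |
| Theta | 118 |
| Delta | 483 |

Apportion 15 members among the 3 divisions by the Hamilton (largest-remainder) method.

Total 721; standard divisor 721/15 ≈ 48.067.
Standard quotas: Epsilon 2.497, Theta 2.455, Delta 10.049.
Lower quotas: Epsilon 2, Theta 2, Delta 10 (sum 14, leaving 1 seat).
Remainders in descending order: Epsilon 0.497, Theta 0.455, Delta 0.049.
The surplus seat goes to Epsilon.

Epsilon: 3, Theta: 2, Delta: 10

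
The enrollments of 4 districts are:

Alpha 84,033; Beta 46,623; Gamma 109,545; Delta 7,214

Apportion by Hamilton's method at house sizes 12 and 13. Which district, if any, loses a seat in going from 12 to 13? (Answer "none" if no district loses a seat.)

At 12 seats: Alpha 4, Beta 2, Gamma 5, Delta 1.
At 13 seats: Alpha 4, Beta 3, Gamma 6, Delta 0.
Delta drops from 1 to 0.

Delta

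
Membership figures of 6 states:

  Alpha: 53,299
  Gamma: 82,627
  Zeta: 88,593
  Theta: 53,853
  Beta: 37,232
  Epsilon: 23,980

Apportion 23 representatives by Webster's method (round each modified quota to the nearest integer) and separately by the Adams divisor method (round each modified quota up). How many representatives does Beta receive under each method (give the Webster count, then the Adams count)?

2 and 3

Webster: Alpha 4, Gamma 5, Zeta 6, Theta 4, Beta 2, Epsilon 2.
Adams: Alpha 4, Gamma 5, Zeta 5, Theta 4, Beta 3, Epsilon 2.
Beta gets 2 under Webster and 3 under Adams.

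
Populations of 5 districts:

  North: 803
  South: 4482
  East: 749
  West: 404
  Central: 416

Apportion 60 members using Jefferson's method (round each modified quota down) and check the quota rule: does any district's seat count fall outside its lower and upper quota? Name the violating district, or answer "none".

South

Standard quotas: North 7.029, South 39.235, East 6.557, West 3.537, Central 3.642.
Jefferson allocation: North 7, South 41, East 6, West 3, Central 3.
South has quota 39.235 (lower 39, upper 40) but receives 41 — outside the quota interval.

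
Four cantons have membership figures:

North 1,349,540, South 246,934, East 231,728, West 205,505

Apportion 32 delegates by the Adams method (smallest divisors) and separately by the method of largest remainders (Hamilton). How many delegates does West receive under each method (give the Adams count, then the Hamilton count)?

Adams: North 20, South 4, East 4, West 4.
Hamilton: North 21, South 4, East 4, West 3.
West gets 4 under Adams and 3 under Hamilton.

4 and 3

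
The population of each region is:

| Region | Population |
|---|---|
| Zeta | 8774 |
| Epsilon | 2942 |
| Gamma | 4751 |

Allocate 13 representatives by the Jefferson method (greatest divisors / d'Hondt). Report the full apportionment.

Zeta=7, Epsilon=2, Gamma=4

Standard divisor 16467/13 ≈ 1266.692; standard quotas: Zeta 6.927, Epsilon 2.323, Gamma 3.751.
Rounding down gives 6, 2, 3 = 11 seats, so the divisor must be adjusted.
With modified divisor 1100: modified quotas Zeta 7.976, Epsilon 2.675, Gamma 4.319.
Rounding down: Zeta 7, Epsilon 2, Gamma 4 (total 13).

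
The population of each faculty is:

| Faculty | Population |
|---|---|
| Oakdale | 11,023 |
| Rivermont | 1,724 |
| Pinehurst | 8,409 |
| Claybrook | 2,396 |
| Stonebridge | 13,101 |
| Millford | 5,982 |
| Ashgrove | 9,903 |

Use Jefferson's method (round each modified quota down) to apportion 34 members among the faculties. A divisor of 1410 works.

Oakdale: 7; Rivermont: 1; Pinehurst: 5; Claybrook: 1; Stonebridge: 9; Millford: 4; Ashgrove: 7

With modified divisor 1410: modified quotas Oakdale 7.818, Rivermont 1.223, Pinehurst 5.964, Claybrook 1.699, Stonebridge 9.291, Millford 4.243, Ashgrove 7.023.
Rounding down: Oakdale 7, Rivermont 1, Pinehurst 5, Claybrook 1, Stonebridge 9, Millford 4, Ashgrove 7 (total 34).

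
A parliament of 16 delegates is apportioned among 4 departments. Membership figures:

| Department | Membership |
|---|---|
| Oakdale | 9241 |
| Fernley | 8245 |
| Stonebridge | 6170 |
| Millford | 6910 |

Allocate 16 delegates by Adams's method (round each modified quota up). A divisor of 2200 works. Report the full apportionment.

With modified divisor 2200: modified quotas Oakdale 4.200, Fernley 3.748, Stonebridge 2.805, Millford 3.141.
Rounding up: Oakdale 5, Fernley 4, Stonebridge 3, Millford 4 (total 16).

Oakdale: 5, Fernley: 4, Stonebridge: 3, Millford: 4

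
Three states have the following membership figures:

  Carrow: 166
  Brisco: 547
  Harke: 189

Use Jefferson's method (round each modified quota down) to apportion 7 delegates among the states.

Standard divisor 902/7 ≈ 128.857; standard quotas: Carrow 1.288, Brisco 4.245, Harke 1.467.
Rounding down gives 1, 4, 1 = 6 seats, so the divisor must be adjusted.
With modified divisor 100: modified quotas Carrow 1.660, Brisco 5.470, Harke 1.890.
Rounding down: Carrow 1, Brisco 5, Harke 1 (total 7).

Carrow 1; Brisco 5; Harke 1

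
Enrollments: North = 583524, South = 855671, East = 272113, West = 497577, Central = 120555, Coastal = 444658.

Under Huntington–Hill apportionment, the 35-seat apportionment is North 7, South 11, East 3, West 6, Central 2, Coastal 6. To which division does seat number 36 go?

Priority for the next seat is population ÷ (√(s·(s+1))).
Priorities: North 77976.674, South 74476.601, East 78552.257, West 76777.798, Central 49216.373, Coastal 68612.219.
Highest priority: East.

East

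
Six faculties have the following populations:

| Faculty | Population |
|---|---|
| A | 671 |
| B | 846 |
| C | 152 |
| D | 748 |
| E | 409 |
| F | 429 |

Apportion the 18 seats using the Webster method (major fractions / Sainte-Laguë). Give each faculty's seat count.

Standard divisor 3255/18 ≈ 180.833; standard quotas: A 3.711, B 4.678, C 0.841, D 4.136, E 2.262, F 2.372.
Rounding to the nearest integer gives A 4, B 5, C 1, D 4, E 2, F 2 — total 18, matching the house size, so no adjustment is needed.

A 4, B 5, C 1, D 4, E 2, F 2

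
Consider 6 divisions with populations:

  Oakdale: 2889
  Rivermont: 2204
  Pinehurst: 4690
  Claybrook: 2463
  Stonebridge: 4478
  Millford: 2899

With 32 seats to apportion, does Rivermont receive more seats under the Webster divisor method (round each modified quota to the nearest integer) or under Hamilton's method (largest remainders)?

Webster

Webster: Oakdale 5, Rivermont 4, Pinehurst 7, Claybrook 4, Stonebridge 7, Millford 5.
Hamilton: Oakdale 5, Rivermont 3, Pinehurst 8, Claybrook 4, Stonebridge 7, Millford 5.
Rivermont gets 4 under Webster and 3 under Hamilton.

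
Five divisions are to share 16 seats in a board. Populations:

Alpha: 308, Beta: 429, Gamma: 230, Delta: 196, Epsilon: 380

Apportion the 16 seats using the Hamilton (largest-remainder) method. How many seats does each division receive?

Total 1543; standard divisor 1543/16 ≈ 96.438.
Standard quotas: Alpha 3.194, Beta 4.448, Gamma 2.385, Delta 2.032, Epsilon 3.940.
Lower quotas: Alpha 3, Beta 4, Gamma 2, Delta 2, Epsilon 3 (sum 14, leaving 2 seats).
Remainders in descending order: Epsilon 0.940, Beta 0.448, Gamma 0.385, Alpha 0.194, Delta 0.032.
The surplus seats go to Epsilon, Beta.

Alpha=3, Beta=5, Gamma=2, Delta=2, Epsilon=4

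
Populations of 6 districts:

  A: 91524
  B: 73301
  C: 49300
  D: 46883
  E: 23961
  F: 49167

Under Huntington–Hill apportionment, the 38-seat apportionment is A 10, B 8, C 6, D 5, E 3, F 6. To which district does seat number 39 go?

Priority for the next seat is population ÷ (√(s·(s+1))).
Priorities: A 8726.471, B 8638.606, C 7607.155, D 8559.626, E 6916.945, F 7586.633.
Highest priority: A.

A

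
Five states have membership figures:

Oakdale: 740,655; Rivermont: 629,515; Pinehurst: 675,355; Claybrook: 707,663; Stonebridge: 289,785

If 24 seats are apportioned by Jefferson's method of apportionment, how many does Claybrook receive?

Standard divisor 3042973/24 ≈ 126790.542; standard quotas: Oakdale 5.842, Rivermont 4.965, Pinehurst 5.327, Claybrook 5.581, Stonebridge 2.286.
Rounding down gives 5, 4, 5, 5, 2 = 21 seats, so the divisor must be adjusted.
With modified divisor 115300: modified quotas Oakdale 6.424, Rivermont 5.460, Pinehurst 5.857, Claybrook 6.138, Stonebridge 2.513.
Rounding down: Oakdale 6, Rivermont 5, Pinehurst 5, Claybrook 6, Stonebridge 2 (total 24).
Claybrook receives 6.

6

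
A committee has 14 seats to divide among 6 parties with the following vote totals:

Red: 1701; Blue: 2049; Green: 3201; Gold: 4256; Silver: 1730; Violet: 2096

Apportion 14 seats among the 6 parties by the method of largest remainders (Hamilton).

The standard divisor is 15033/14 ≈ 1073.786.
Standard quotas: Red 1.584, Blue 1.908, Green 2.981, Gold 3.964, Silver 1.611, Violet 1.952.
Lower quotas: Red 1, Blue 1, Green 2, Gold 3, Silver 1, Violet 1 (sum 9, leaving 5 seats).
Remainders in descending order: Green 0.981, Gold 0.964, Violet 0.952, Blue 0.908, Silver 0.611, Red 0.584.
The surplus seats go to Green, Gold, Violet, Blue, Silver.

Red 1, Blue 2, Green 3, Gold 4, Silver 2, Violet 2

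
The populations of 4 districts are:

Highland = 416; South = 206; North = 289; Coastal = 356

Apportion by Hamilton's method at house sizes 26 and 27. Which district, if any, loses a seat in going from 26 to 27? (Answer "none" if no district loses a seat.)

none

At 26 seats: Highland 9, South 4, North 6, Coastal 7.
At 27 seats: Highland 9, South 4, North 6, Coastal 8.
No district's allocation decreased.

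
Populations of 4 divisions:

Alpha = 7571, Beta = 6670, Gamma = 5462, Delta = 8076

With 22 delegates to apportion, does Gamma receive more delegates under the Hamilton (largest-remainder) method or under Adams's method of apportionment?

Hamilton: Alpha 6, Beta 5, Gamma 4, Delta 7.
Adams: Alpha 6, Beta 5, Gamma 5, Delta 6.
Gamma gets 4 under Hamilton and 5 under Adams.

Adams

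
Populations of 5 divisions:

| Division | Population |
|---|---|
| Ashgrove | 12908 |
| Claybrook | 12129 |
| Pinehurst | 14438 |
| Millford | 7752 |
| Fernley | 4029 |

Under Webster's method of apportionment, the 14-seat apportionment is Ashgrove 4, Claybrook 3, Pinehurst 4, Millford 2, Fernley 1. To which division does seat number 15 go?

Priority for the next seat is population ÷ (current seats + 0.5).
Priorities: Ashgrove 2868.444, Claybrook 3465.429, Pinehurst 3208.444, Millford 3100.800, Fernley 2686.000.
Highest priority: Claybrook.

Claybrook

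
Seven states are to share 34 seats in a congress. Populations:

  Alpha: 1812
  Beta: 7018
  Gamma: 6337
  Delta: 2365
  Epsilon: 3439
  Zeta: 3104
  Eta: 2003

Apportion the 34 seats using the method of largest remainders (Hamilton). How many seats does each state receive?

Alpha 2, Beta 9, Gamma 8, Delta 3, Epsilon 5, Zeta 4, Eta 3

Standard divisor: 26078 ÷ 34 = 767.
Standard quotas: Alpha 2.3625, Beta 9.1499, Gamma 8.2621, Delta 3.0834, Epsilon 4.4837, Zeta 4.0469, Eta 2.6115.
Lower quotas: Alpha 2, Beta 9, Gamma 8, Delta 3, Epsilon 4, Zeta 4, Eta 2 (sum 32, leaving 2 seats).
Remainders in descending order: Eta 0.6115, Epsilon 0.4837, Alpha 0.3625, Gamma 0.2621, Beta 0.1499, Delta 0.0834, Zeta 0.0469.
The surplus seats go to Eta, Epsilon.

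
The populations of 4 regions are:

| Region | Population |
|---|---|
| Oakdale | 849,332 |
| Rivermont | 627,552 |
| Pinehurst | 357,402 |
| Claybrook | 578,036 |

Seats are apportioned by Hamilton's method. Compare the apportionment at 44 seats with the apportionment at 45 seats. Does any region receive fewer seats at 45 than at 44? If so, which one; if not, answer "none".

Pinehurst

At 44 seats: Oakdale 15, Rivermont 11, Pinehurst 7, Claybrook 11.
At 45 seats: Oakdale 16, Rivermont 12, Pinehurst 6, Claybrook 11.
Pinehurst drops from 7 to 6.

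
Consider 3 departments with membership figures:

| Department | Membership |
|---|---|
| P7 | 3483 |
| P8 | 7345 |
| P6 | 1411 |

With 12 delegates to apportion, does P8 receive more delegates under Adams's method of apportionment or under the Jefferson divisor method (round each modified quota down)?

Adams: P7 3, P8 7, P6 2.
Jefferson: P7 3, P8 8, P6 1.
P8 gets 7 under Adams and 8 under Jefferson.

Jefferson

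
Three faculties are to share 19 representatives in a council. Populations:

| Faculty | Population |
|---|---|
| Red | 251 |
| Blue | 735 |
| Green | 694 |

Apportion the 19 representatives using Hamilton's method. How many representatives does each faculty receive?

Red 3; Blue 8; Green 8

The standard divisor is 1680/19 ≈ 88.421.
Standard quotas: Red 2.839, Blue 8.312, Green 7.849.
Lower quotas: Red 2, Blue 8, Green 7 (sum 17, leaving 2 seats).
Remainders in descending order: Green 0.849, Red 0.839, Blue 0.312.
The surplus seats go to Green, Red.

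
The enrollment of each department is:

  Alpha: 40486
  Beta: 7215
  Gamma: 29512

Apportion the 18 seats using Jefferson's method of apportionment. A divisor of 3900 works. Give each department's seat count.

With modified divisor 3900: modified quotas Alpha 10.381, Beta 1.850, Gamma 7.567.
Rounding down: Alpha 10, Beta 1, Gamma 7 (total 18).

Alpha 10, Beta 1, Gamma 7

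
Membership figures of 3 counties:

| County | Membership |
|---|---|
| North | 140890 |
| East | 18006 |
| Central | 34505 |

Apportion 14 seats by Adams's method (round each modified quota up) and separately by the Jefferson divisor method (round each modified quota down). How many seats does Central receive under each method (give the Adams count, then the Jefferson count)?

Adams: North 9, East 2, Central 3.
Jefferson: North 11, East 1, Central 2.
Central gets 3 under Adams and 2 under Jefferson.

3 and 2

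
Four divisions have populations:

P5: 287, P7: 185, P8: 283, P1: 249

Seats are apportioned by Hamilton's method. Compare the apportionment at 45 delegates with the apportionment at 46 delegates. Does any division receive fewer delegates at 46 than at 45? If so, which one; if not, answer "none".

none

At 45 seats: P5 13, P7 8, P8 13, P1 11.
At 46 seats: P5 13, P7 9, P8 13, P1 11.
No division's allocation decreased.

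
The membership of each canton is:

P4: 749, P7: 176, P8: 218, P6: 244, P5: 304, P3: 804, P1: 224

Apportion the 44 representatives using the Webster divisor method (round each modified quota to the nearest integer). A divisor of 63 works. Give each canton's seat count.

P4 12, P7 3, P8 3, P6 4, P5 5, P3 13, P1 4

With modified divisor 63: modified quotas P4 11.889, P7 2.794, P8 3.460, P6 3.873, P5 4.825, P3 12.762, P1 3.556.
Rounding to the nearest integer: P4 12, P7 3, P8 3, P6 4, P5 5, P3 13, P1 4 (total 44).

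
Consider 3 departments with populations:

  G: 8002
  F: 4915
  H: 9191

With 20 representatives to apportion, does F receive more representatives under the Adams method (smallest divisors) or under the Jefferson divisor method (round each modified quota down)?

Adams: G 7, F 5, H 8.
Jefferson: G 7, F 4, H 9.
F gets 5 under Adams and 4 under Jefferson.

Adams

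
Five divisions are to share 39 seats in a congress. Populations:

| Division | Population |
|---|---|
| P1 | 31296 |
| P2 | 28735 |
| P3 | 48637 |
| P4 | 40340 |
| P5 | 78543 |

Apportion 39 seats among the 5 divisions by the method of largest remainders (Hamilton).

P1 5, P2 5, P3 8, P4 7, P5 14

The standard divisor is 227551/39 ≈ 5834.641.
Standard quotas: P1 5.3638, P2 4.9249, P3 8.3359, P4 6.9139, P5 13.4615.
Lower quotas: P1 5, P2 4, P3 8, P4 6, P5 13 (sum 36, leaving 3 seats).
Remainders in descending order: P2 0.9249, P4 0.9139, P5 0.4615, P1 0.3638, P3 0.3359.
The surplus seats go to P2, P4, P5.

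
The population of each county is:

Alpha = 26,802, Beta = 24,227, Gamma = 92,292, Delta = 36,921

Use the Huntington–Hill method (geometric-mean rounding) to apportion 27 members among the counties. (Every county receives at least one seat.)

Alpha 4, Beta 4, Gamma 14, Delta 5

With divisor 6791: modified quotas Alpha 3.947, Beta 3.568, Gamma 13.590, Delta 5.437.
Geometric-mean thresholds: Alpha √(3·4)=3.464, Beta √(3·4)=3.464, Gamma √(13·14)=13.491, Delta √(5·6)=5.477.
Each quota rounded against its threshold gives Alpha 4, Beta 4, Gamma 14, Delta 5 (total 27).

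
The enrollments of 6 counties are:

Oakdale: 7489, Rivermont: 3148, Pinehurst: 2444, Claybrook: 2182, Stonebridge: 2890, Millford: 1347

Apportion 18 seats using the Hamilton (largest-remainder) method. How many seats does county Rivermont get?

Standard divisor: 19500 ÷ 18 ≈ 1083.333.
Standard quotas: Oakdale 6.9129, Rivermont 2.9058, Pinehurst 2.2560, Claybrook 2.0142, Stonebridge 2.6677, Millford 1.2434.
Lower quotas: Oakdale 6, Rivermont 2, Pinehurst 2, Claybrook 2, Stonebridge 2, Millford 1 (sum 15, leaving 3 seats).
Remainders in descending order: Oakdale 0.9129, Rivermont 0.9058, Stonebridge 0.6677, Pinehurst 0.2560, Millford 0.2434, Claybrook 0.0142.
Largest remainders: Oakdale, Rivermont, Stonebridge receive the extra seats.
Rivermont receives 3.

3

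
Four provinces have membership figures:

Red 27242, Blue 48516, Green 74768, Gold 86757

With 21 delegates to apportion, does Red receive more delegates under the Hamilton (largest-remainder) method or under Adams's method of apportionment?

Adams

Hamilton: Red 2, Blue 4, Green 7, Gold 8.
Adams: Red 3, Blue 4, Green 7, Gold 7.
Red gets 2 under Hamilton and 3 under Adams.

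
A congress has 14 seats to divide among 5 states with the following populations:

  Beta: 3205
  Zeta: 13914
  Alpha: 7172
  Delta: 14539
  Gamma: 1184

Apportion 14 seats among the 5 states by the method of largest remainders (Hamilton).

Beta 1, Zeta 5, Alpha 3, Delta 5, Gamma 0

The standard divisor is 40014/14 ≈ 2858.143.
Standard quotas: Beta 1.1214, Zeta 4.8682, Alpha 2.5093, Delta 5.0869, Gamma 0.4143.
Lower quotas: Beta 1, Zeta 4, Alpha 2, Delta 5, Gamma 0 (sum 12, leaving 2 seats).
Remainders in descending order: Zeta 0.8682, Alpha 0.5093, Gamma 0.4143, Beta 0.1214, Delta 0.0869.
Largest remainders: Zeta, Alpha receive the extra seats.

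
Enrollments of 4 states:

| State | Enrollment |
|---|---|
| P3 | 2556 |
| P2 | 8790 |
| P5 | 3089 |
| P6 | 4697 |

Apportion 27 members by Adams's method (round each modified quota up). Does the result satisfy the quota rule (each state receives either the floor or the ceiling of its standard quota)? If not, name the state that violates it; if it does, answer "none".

none

Standard quotas: P3 3.607, P2 12.405, P5 4.359, P6 6.629.
Adams allocation: P3 4, P2 12, P5 4, P6 7.
Every allocation lies between the lower and upper quota.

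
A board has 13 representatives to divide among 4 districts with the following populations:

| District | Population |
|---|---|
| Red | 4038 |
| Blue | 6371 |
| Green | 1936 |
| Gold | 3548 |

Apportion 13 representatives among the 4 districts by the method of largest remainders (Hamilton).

Standard divisor: 15893 ÷ 13 ≈ 1222.538.
Standard quotas: Red 3.3030, Blue 5.2113, Green 1.5836, Gold 2.9022.
Lower quotas: Red 3, Blue 5, Green 1, Gold 2 (sum 11, leaving 2 seats).
Remainders in descending order: Gold 0.9022, Green 0.5836, Red 0.3030, Blue 0.2113.
The surplus seats go to Gold, Green.

Red: 3, Blue: 5, Green: 2, Gold: 3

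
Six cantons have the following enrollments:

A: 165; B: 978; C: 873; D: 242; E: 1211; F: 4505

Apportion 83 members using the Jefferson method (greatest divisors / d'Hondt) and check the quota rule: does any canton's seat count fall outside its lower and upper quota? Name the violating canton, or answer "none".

Standard quotas: A 1.717, B 10.180, C 9.087, D 2.519, E 12.605, F 46.892.
Jefferson allocation: A 1, B 10, C 9, D 2, E 13, F 48.
F has quota 46.892 (lower 46, upper 47) but receives 48 — outside the quota interval.

F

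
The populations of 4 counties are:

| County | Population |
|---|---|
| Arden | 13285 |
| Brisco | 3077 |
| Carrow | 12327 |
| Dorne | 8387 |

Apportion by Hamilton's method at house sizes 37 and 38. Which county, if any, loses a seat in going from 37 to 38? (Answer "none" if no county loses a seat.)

Dorne

At 37 seats: Arden 13, Brisco 3, Carrow 12, Dorne 9.
At 38 seats: Arden 14, Brisco 3, Carrow 13, Dorne 8.
Dorne drops from 9 to 8.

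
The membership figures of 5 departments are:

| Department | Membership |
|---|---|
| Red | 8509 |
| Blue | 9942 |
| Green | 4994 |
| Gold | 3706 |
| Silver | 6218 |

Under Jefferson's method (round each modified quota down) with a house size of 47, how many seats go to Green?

7

Standard divisor 33369/47 ≈ 709.979; standard quotas: Red 11.985, Blue 14.003, Green 7.034, Gold 5.220, Silver 8.758.
Rounding down gives 11, 14, 7, 5, 8 = 45 seats, so the divisor must be adjusted.
With modified divisor 680: modified quotas Red 12.513, Blue 14.621, Green 7.344, Gold 5.450, Silver 9.144.
Rounding down: Red 12, Blue 14, Green 7, Gold 5, Silver 9 (total 47).
Green receives 7.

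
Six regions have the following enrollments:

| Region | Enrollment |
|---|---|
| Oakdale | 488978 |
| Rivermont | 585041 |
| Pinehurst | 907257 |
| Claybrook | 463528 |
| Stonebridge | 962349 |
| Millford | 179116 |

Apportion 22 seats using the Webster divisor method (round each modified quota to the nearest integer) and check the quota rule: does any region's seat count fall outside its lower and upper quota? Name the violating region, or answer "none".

none

Standard quotas: Oakdale 3.000, Rivermont 3.589, Pinehurst 5.566, Claybrook 2.844, Stonebridge 5.904, Millford 1.099.
Webster allocation: Oakdale 3, Rivermont 4, Pinehurst 5, Claybrook 3, Stonebridge 6, Millford 1.
Every allocation lies between the lower and upper quota.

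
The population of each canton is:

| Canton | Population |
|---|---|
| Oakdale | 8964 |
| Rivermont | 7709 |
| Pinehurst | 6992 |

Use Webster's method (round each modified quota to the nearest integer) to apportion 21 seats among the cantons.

Oakdale=8, Rivermont=7, Pinehurst=6

Standard divisor 23665/21 ≈ 1126.905; standard quotas: Oakdale 7.955, Rivermont 6.841, Pinehurst 6.205.
Rounding to the nearest integer gives Oakdale 8, Rivermont 7, Pinehurst 6 — total 21, matching the house size, so no adjustment is needed.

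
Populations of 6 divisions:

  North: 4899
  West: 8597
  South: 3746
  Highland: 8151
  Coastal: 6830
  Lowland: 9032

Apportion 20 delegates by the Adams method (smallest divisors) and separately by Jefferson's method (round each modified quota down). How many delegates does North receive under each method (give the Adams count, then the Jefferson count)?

Adams: North 3, West 4, South 2, Highland 4, Coastal 3, Lowland 4.
Jefferson: North 2, West 4, South 2, Highland 4, Coastal 3, Lowland 5.
North gets 3 under Adams and 2 under Jefferson.

3 and 2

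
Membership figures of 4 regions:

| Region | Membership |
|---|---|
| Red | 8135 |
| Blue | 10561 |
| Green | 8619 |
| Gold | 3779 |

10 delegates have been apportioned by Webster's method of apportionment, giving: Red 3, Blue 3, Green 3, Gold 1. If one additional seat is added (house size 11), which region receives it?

Priority for the next seat is population ÷ (current seats + 0.5).
Priorities: Red 2324.286, Blue 3017.429, Green 2462.571, Gold 2519.333.
Highest priority: Blue.

Blue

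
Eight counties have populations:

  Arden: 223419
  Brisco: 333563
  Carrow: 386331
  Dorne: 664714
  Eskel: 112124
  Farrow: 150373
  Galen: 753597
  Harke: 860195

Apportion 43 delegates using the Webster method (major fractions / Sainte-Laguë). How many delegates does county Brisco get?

4

Standard divisor 3484316/43 ≈ 81030.605; standard quotas: Arden 2.757, Brisco 4.117, Carrow 4.768, Dorne 8.203, Eskel 1.384, Farrow 1.856, Galen 9.300, Harke 10.616.
Rounding to the nearest integer gives Arden 3, Brisco 4, Carrow 5, Dorne 8, Eskel 1, Farrow 2, Galen 9, Harke 11 — total 43, matching the house size, so no adjustment is needed.
Brisco receives 4.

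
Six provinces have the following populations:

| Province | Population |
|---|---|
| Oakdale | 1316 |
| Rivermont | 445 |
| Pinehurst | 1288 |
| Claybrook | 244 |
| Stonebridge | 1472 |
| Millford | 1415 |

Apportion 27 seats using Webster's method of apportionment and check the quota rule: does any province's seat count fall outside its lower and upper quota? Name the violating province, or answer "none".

none

Standard quotas: Oakdale 5.750, Rivermont 1.944, Pinehurst 5.627, Claybrook 1.066, Stonebridge 6.431, Millford 6.182.
Webster allocation: Oakdale 6, Rivermont 2, Pinehurst 6, Claybrook 1, Stonebridge 6, Millford 6.
Every allocation lies between the lower and upper quota.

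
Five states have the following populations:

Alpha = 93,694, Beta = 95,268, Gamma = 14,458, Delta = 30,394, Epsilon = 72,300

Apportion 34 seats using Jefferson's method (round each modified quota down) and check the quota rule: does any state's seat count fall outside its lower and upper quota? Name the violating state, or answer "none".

Standard quotas: Alpha 10.407, Beta 10.581, Gamma 1.606, Delta 3.376, Epsilon 8.030.
Jefferson allocation: Alpha 11, Beta 11, Gamma 1, Delta 3, Epsilon 8.
Every allocation lies between the lower and upper quota.

none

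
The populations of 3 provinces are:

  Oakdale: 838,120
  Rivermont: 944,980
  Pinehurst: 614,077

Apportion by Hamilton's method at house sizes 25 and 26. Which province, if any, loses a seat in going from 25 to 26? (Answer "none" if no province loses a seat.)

At 25 seats: Oakdale 9, Rivermont 10, Pinehurst 6.
At 26 seats: Oakdale 9, Rivermont 10, Pinehurst 7.
No province's allocation decreased.

none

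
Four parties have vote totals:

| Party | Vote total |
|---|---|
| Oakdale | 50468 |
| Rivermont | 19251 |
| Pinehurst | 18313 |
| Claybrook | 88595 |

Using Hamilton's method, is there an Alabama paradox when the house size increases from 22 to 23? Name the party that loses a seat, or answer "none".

Rivermont

At 22 seats: Oakdale 6, Rivermont 3, Pinehurst 2, Claybrook 11.
At 23 seats: Oakdale 7, Rivermont 2, Pinehurst 2, Claybrook 12.
Rivermont drops from 3 to 2.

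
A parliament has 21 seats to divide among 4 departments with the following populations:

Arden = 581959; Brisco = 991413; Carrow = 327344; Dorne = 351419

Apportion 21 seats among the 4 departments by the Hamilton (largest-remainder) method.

The standard divisor is 2252135/21 ≈ 107244.524.
Standard quotas: Arden 5.4265, Brisco 9.2444, Carrow 3.0523, Dorne 3.2768.
Lower quotas: Arden 5, Brisco 9, Carrow 3, Dorne 3 (sum 20, leaving 1 seat).
Remainders in descending order: Arden 0.4265, Dorne 0.2768, Brisco 0.2444, Carrow 0.0523.
Largest remainder: Arden receives the extra seat.

Arden: 6, Brisco: 9, Carrow: 3, Dorne: 3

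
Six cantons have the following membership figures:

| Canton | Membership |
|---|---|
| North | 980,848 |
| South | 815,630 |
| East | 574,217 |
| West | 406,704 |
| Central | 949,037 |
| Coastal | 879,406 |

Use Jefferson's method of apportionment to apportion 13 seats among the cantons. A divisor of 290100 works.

With modified divisor 290100: modified quotas North 3.381, South 2.812, East 1.979, West 1.402, Central 3.271, Coastal 3.031.
Rounding down: North 3, South 2, East 1, West 1, Central 3, Coastal 3 (total 13).

North 3, South 2, East 1, West 1, Central 3, Coastal 3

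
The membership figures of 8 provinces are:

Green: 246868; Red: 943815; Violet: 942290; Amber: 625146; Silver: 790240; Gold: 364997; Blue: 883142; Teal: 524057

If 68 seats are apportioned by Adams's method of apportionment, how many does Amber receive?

Standard divisor 5320555/68 ≈ 78243.456; standard quotas: Green 3.155, Red 12.063, Violet 12.043, Amber 7.990, Silver 10.100, Gold 4.665, Blue 11.287, Teal 6.698.
Rounding up gives 4, 13, 13, 8, 11, 5, 12, 7 = 73 seats, so the divisor must be adjusted.
With modified divisor 84000: modified quotas Green 2.939, Red 11.236, Violet 11.218, Amber 7.442, Silver 9.408, Gold 4.345, Blue 10.514, Teal 6.239.
Rounding up: Green 3, Red 12, Violet 12, Amber 8, Silver 10, Gold 5, Blue 11, Teal 7 (total 68).
Amber receives 8.

8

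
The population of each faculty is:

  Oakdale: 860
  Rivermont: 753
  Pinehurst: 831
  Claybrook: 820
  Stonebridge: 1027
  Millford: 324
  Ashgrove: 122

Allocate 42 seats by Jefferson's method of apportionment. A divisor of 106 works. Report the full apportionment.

Oakdale=8, Rivermont=7, Pinehurst=7, Claybrook=7, Stonebridge=9, Millford=3, Ashgrove=1

With modified divisor 106: modified quotas Oakdale 8.113, Rivermont 7.104, Pinehurst 7.840, Claybrook 7.736, Stonebridge 9.689, Millford 3.057, Ashgrove 1.151.
Rounding down: Oakdale 8, Rivermont 7, Pinehurst 7, Claybrook 7, Stonebridge 9, Millford 3, Ashgrove 1 (total 42).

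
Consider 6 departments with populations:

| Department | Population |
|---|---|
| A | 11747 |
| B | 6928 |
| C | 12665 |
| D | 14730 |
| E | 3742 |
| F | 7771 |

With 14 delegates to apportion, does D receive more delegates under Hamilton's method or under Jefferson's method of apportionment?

Hamilton: A 3, B 2, C 3, D 3, E 1, F 2.
Jefferson: A 3, B 1, C 3, D 4, E 1, F 2.
D gets 3 under Hamilton and 4 under Jefferson.

Jefferson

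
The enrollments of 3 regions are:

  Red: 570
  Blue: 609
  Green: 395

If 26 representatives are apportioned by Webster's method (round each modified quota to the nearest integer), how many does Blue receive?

Standard divisor 1574/26 ≈ 60.538; standard quotas: Red 9.416, Blue 10.060, Green 6.525.
Rounding to the nearest integer gives Red 9, Blue 10, Green 7 — total 26, matching the house size, so no adjustment is needed.
Blue receives 10.

10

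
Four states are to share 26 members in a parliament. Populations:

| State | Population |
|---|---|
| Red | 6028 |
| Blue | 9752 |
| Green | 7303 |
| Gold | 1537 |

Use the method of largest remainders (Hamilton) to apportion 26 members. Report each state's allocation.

Total 24620; standard divisor 24620/26 ≈ 946.923.
Standard quotas: Red 6.3659, Blue 10.2986, Green 7.7123, Gold 1.6232.
Lower quotas: Red 6, Blue 10, Green 7, Gold 1 (sum 24, leaving 2 seats).
Remainders in descending order: Green 0.7123, Gold 0.6232, Red 0.3659, Blue 0.2986.
Largest remainders: Green, Gold receive the extra seats.

Red: 6, Blue: 10, Green: 8, Gold: 2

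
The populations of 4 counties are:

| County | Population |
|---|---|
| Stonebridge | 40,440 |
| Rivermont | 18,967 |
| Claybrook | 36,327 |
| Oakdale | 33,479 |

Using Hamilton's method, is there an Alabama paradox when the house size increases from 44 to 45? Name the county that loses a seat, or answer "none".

Rivermont

At 44 seats: Stonebridge 14, Rivermont 7, Claybrook 12, Oakdale 11.
At 45 seats: Stonebridge 14, Rivermont 6, Claybrook 13, Oakdale 12.
Rivermont drops from 7 to 6.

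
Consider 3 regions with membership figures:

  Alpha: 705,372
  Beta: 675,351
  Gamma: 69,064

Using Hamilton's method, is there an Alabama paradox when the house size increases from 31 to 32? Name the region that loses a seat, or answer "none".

Gamma

At 31 seats: Alpha 15, Beta 14, Gamma 2.
At 32 seats: Alpha 16, Beta 15, Gamma 1.
Gamma drops from 2 to 1.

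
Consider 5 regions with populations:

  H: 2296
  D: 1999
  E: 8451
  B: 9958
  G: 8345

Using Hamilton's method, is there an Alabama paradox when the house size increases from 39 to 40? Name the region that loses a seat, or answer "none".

D

At 39 seats: H 3, D 3, E 11, B 12, G 10.
At 40 seats: H 3, D 2, E 11, B 13, G 11.
D drops from 3 to 2.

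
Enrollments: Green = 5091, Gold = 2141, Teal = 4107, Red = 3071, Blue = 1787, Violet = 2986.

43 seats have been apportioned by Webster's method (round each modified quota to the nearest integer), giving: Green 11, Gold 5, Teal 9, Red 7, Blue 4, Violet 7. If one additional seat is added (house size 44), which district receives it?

Priority for the next seat is population ÷ (current seats + 0.5).
Priorities: Green 442.696, Gold 389.273, Teal 432.316, Red 409.467, Blue 397.111, Violet 398.133.
Highest priority: Green.

Green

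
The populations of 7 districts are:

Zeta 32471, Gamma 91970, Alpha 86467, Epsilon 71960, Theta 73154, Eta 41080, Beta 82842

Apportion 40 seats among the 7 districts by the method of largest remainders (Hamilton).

Total 479944; standard divisor 479944/40 ≈ 11998.6.
Standard quotas: Zeta 2.7062, Gamma 7.6651, Alpha 7.2064, Epsilon 5.9974, Theta 6.0969, Eta 3.4237, Beta 6.9043.
Lower quotas: Zeta 2, Gamma 7, Alpha 7, Epsilon 5, Theta 6, Eta 3, Beta 6 (sum 36, leaving 4 seats).
Remainders in descending order: Epsilon 0.9974, Beta 0.9043, Zeta 0.7062, Gamma 0.6651, Eta 0.4237, Alpha 0.2064, Theta 0.0969.
Largest remainders: Epsilon, Beta, Zeta, Gamma receive the extra seats.

Zeta 3, Gamma 8, Alpha 7, Epsilon 6, Theta 6, Eta 3, Beta 7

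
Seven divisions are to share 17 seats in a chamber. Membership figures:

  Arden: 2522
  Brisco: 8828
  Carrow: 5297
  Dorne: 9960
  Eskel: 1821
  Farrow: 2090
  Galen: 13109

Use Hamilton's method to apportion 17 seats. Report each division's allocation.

Total 43627; standard divisor 43627/17 ≈ 2566.294.
Standard quotas: Arden 0.9827, Brisco 3.4400, Carrow 2.0641, Dorne 3.8811, Eskel 0.7096, Farrow 0.8144, Galen 5.1081.
Lower quotas: Arden 0, Brisco 3, Carrow 2, Dorne 3, Eskel 0, Farrow 0, Galen 5 (sum 13, leaving 4 seats).
Remainders in descending order: Arden 0.9827, Dorne 0.8811, Farrow 0.8144, Eskel 0.7096, Brisco 0.4400, Galen 0.1081, Carrow 0.0641.
Largest remainders: Arden, Dorne, Farrow, Eskel receive the extra seats.

Arden 1, Brisco 3, Carrow 2, Dorne 4, Eskel 1, Farrow 1, Galen 5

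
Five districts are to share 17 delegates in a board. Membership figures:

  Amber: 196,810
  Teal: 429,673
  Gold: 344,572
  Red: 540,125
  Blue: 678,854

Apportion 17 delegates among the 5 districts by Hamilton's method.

Amber: 2, Teal: 3, Gold: 3, Red: 4, Blue: 5

The standard divisor is 2190034/17 ≈ 128825.529.
Standard quotas: Amber 1.5277, Teal 3.3353, Gold 2.6747, Red 4.1927, Blue 5.2696.
Lower quotas: Amber 1, Teal 3, Gold 2, Red 4, Blue 5 (sum 15, leaving 2 seats).
Remainders in descending order: Gold 0.6747, Amber 0.5277, Teal 0.3353, Blue 0.2696, Red 0.1927.
Largest remainders: Gold, Amber receive the extra seats.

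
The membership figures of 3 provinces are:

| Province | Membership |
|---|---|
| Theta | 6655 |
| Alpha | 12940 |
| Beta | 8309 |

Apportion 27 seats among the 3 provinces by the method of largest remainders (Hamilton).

Total 27904; standard divisor 27904/27 ≈ 1033.481.
Standard quotas: Theta 6.4394, Alpha 12.5208, Beta 8.0398.
Lower quotas: Theta 6, Alpha 12, Beta 8 (sum 26, leaving 1 seat).
Remainders in descending order: Alpha 0.5208, Theta 0.4394, Beta 0.0398.
Largest remainder: Alpha receives the extra seat.

Theta=6; Alpha=13; Beta=8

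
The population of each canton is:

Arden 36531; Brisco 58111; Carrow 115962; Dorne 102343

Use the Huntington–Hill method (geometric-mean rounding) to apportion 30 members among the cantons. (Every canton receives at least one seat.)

Arden 3; Brisco 6; Carrow 11; Dorne 10

With divisor 10578: modified quotas Arden 3.453, Brisco 5.494, Carrow 10.963, Dorne 9.675.
Geometric-mean thresholds: Arden √(3·4)=3.464, Brisco √(5·6)=5.477, Carrow √(10·11)=10.488, Dorne √(9·10)=9.487.
Each quota rounded against its threshold gives Arden 3, Brisco 6, Carrow 11, Dorne 10 (total 30).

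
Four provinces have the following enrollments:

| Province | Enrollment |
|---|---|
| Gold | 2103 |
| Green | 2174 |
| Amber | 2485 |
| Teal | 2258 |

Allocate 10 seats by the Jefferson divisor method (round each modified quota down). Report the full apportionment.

Gold 2, Green 2, Amber 3, Teal 3

Standard divisor 9020/10 ≈ 902; standard quotas: Gold 2.331, Green 2.410, Amber 2.755, Teal 2.503.
Rounding down gives 2, 2, 2, 2 = 8 seats, so the divisor must be adjusted.
With modified divisor 740: modified quotas Gold 2.842, Green 2.938, Amber 3.358, Teal 3.051.
Rounding down: Gold 2, Green 2, Amber 3, Teal 3 (total 10).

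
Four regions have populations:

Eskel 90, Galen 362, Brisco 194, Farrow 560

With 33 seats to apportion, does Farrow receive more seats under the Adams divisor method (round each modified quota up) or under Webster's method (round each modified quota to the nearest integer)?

Webster

Adams: Eskel 3, Galen 10, Brisco 5, Farrow 15.
Webster: Eskel 2, Galen 10, Brisco 5, Farrow 16.
Farrow gets 15 under Adams and 16 under Webster.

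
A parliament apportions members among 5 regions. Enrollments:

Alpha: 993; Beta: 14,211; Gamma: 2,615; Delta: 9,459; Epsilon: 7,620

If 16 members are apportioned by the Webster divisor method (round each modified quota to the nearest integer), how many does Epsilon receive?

4

Standard divisor 34898/16 ≈ 2181.125; standard quotas: Alpha 0.455, Beta 6.515, Gamma 1.199, Delta 4.337, Epsilon 3.494.
Rounding to the nearest integer gives 0, 7, 1, 4, 3 = 15 seats, so the divisor must be adjusted.
With modified divisor 2140: modified quotas Alpha 0.464, Beta 6.641, Gamma 1.222, Delta 4.420, Epsilon 3.561.
Rounding to the nearest integer: Alpha 0, Beta 7, Gamma 1, Delta 4, Epsilon 4 (total 16).
Epsilon receives 4.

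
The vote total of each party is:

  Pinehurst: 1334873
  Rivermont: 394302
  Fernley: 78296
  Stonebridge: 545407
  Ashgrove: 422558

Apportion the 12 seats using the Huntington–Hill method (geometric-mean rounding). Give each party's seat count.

Pinehurst: 5, Rivermont: 2, Fernley: 1, Stonebridge: 2, Ashgrove: 2

With divisor 261263: modified quotas Pinehurst 5.109, Rivermont 1.509, Fernley 0.300, Stonebridge 2.088, Ashgrove 1.617.
Geometric-mean thresholds: Pinehurst √(5·6)=5.477, Rivermont √(1·2)=1.414, Fernley (min 1), Stonebridge √(2·3)=2.449, Ashgrove √(1·2)=1.414.
Each quota rounded against its threshold gives Pinehurst 5, Rivermont 2, Fernley 1, Stonebridge 2, Ashgrove 2 (total 12).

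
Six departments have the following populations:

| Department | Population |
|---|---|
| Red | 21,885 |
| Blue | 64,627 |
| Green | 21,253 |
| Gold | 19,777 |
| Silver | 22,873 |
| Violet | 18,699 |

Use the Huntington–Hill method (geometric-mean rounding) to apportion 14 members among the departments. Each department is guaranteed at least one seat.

Red 2; Blue 5; Green 2; Gold 2; Silver 2; Violet 1

With divisor 13603: modified quotas Red 1.609, Blue 4.751, Green 1.562, Gold 1.454, Silver 1.681, Violet 1.375.
Geometric-mean thresholds: Red √(1·2)=1.414, Blue √(4·5)=4.472, Green √(1·2)=1.414, Gold √(1·2)=1.414, Silver √(1·2)=1.414, Violet √(1·2)=1.414.
Each quota rounded against its threshold gives Red 2, Blue 5, Green 2, Gold 2, Silver 2, Violet 1 (total 14).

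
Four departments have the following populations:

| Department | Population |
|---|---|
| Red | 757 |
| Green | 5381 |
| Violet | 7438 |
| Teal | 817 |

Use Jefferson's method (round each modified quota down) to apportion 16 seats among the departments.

Red 0, Green 6, Violet 9, Teal 1

Standard divisor 14393/16 ≈ 899.562; standard quotas: Red 0.842, Green 5.982, Violet 8.268, Teal 0.908.
Rounding down gives 0, 5, 8, 0 = 13 seats, so the divisor must be adjusted.
With modified divisor 800: modified quotas Red 0.946, Green 6.726, Violet 9.297, Teal 1.021.
Rounding down: Red 0, Green 6, Violet 9, Teal 1 (total 16).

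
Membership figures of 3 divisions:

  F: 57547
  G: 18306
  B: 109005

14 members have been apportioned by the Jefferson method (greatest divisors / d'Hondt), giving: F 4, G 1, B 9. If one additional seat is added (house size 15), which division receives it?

Priority for the next seat is population ÷ (current seats + 1).
Priorities: F 11509.400, G 9153.000, B 10900.500.
Highest priority: F.

F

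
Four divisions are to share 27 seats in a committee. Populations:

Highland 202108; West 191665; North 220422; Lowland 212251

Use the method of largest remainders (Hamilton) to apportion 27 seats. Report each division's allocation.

Highland 7, West 6, North 7, Lowland 7

Total 826446; standard divisor 826446/27 ≈ 30609.111.
Standard quotas: Highland 6.6029, West 6.2617, North 7.2012, Lowland 6.9342.
Lower quotas: Highland 6, West 6, North 7, Lowland 6 (sum 25, leaving 2 seats).
Remainders in descending order: Lowland 0.9342, Highland 0.6029, West 0.2617, North 0.2012.
The surplus seats go to Lowland, Highland.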